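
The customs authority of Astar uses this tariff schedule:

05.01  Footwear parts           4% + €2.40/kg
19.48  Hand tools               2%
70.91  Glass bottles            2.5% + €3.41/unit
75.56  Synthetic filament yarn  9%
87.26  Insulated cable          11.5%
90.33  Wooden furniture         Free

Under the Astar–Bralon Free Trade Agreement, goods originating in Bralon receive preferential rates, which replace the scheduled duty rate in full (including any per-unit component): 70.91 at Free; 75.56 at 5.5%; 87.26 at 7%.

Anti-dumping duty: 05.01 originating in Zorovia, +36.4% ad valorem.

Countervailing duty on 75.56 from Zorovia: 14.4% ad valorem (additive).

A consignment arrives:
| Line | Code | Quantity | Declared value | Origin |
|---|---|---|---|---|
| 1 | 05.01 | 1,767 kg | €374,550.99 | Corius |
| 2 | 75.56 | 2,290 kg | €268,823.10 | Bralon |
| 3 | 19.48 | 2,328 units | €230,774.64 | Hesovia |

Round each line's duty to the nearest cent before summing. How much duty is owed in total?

Line 1 (05.01, Corius, 1,767 kg, €374,550.99):
Base rate for 05.01 is 4% + €2.40/kg.
The additional-duty order on 05.01 targets Zorovia, not Corius; it does not apply.
Duty = €374,550.99 × 4% + 1,767 × €2.40 = €19,222.84.
Line 2 (75.56, Bralon, 2,290 kg, €268,823.10):
Base rate for 75.56 is 9%.
Origin Bralon qualifies under the Astar–Bralon agreement and 75.56 is covered: preferential rate 5.5% applies instead.
The additional-duty order on 75.56 targets Zorovia, not Bralon; it does not apply.
Duty = €268,823.10 × 5.5% = €14,785.27.
Line 3 (19.48, Hesovia, 2,328 units, €230,774.64):
Base rate for 19.48 is 2%.
Duty = €230,774.64 × 2% = €4,615.49.
Total = €19,222.84 + €14,785.27 + €4,615.49 = €38,623.60.

€38,623.60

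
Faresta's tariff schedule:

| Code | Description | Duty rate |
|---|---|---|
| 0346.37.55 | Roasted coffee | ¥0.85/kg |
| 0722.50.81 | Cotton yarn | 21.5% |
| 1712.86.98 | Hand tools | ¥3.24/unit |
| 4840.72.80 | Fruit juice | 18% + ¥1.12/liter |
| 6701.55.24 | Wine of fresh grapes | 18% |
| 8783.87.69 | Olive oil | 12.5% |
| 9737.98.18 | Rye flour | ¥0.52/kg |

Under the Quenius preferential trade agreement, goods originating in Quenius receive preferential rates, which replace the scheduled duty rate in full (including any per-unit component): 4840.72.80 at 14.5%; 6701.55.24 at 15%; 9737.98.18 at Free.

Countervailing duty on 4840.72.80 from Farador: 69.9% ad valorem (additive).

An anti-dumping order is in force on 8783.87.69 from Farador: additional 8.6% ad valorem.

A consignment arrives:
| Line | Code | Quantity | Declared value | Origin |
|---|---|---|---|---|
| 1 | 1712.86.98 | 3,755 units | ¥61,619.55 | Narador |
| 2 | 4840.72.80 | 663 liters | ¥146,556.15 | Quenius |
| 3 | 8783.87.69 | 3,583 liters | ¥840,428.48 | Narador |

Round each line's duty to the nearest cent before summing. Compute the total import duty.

¥138,470.40

Line 1 (1712.86.98, Narador, 3,755 units, ¥61,619.55):
Base rate for 1712.86.98 is ¥3.24/unit.
Duty = 3,755 × ¥3.24 = ¥12,166.20.
Line 2 (4840.72.80, Quenius, 663 liters, ¥146,556.15):
Base rate for 4840.72.80 is 18% + ¥1.12/liter.
Origin Quenius qualifies under the Faresta–Quenius agreement and 4840.72.80 is covered: preferential rate 14.5% applies instead.
The additional-duty order on 4840.72.80 targets Farador, not Quenius; it does not apply.
Duty = ¥146,556.15 × 14.5% = ¥21,250.64.
Line 3 (8783.87.69, Narador, 3,583 liters, ¥840,428.48):
Base rate for 8783.87.69 is 12.5%.
The additional-duty order on 8783.87.69 targets Farador, not Narador; it does not apply.
Duty = ¥840,428.48 × 12.5% = ¥105,053.56.
Total = ¥12,166.20 + ¥21,250.64 + ¥105,053.56 = ¥138,470.40.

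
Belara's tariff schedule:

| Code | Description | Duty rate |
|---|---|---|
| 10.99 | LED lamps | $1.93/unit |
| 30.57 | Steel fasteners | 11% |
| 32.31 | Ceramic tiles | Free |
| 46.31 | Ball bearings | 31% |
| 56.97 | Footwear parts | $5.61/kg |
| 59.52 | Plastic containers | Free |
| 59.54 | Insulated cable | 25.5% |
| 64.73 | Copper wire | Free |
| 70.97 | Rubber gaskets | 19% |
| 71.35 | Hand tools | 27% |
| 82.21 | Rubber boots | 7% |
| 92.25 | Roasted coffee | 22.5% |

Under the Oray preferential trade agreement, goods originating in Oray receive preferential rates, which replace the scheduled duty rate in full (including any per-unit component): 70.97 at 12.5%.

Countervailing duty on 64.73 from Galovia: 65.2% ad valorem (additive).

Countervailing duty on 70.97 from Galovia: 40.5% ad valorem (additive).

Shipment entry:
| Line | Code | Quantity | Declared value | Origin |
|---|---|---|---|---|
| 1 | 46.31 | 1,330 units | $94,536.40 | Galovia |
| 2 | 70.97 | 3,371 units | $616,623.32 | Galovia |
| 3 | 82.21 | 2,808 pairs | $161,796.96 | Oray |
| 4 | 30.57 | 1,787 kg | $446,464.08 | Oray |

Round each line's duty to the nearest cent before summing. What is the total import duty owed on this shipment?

$456,634.00

Line 1 (46.31, Galovia, 1,330 units, $94,536.40):
Base rate for 46.31 is 31%.
Duty = $94,536.40 × 31% = $29,306.28.
Line 2 (70.97, Galovia, 3,371 units, $616,623.32):
Base rate for 70.97 is 19%.
70.97 has an FTA preferential rate, but origin Galovia is not Oray; base rate stands.
Additional duty on 70.97 from Galovia: +40.5%. Applied ad valorem rate: 19% + 40.5% = 59.5%.
Duty = $616,623.32 × 59.5% = $366,890.88.
Line 3 (82.21, Oray, 2,808 pairs, $161,796.96):
Base rate for 82.21 is 7%.
Origin Oray is the FTA partner but 82.21 is not on the preference list; base rate stands.
Duty = $161,796.96 × 7% = $11,325.79.
Line 4 (30.57, Oray, 1,787 kg, $446,464.08):
Base rate for 30.57 is 11%.
Origin Oray is the FTA partner but 30.57 is not on the preference list; base rate stands.
Duty = $446,464.08 × 11% = $49,111.05.
Total = $29,306.28 + $366,890.88 + $11,325.79 + $49,111.05 = $456,634.00.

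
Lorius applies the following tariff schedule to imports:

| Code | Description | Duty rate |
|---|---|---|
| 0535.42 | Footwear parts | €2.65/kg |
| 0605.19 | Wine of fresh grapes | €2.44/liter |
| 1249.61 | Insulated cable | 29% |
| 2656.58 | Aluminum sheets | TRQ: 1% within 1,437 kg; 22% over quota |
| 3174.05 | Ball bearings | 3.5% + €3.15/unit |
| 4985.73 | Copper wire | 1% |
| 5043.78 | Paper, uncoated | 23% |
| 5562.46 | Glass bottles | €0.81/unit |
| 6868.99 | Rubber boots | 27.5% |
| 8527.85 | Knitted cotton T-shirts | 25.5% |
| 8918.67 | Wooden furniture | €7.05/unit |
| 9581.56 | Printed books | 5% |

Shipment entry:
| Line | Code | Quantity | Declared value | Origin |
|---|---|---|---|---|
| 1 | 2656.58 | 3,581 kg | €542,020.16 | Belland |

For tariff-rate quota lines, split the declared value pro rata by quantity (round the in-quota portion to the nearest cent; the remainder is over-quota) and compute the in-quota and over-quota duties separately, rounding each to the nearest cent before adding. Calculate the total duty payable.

€73,568.52

Line 1 (2656.58, Belland, 3,581 kg, €542,020.16):
Code 2656.58 is under a tariff-rate quota (threshold 1,437 kg). In-quota: 1,437 kg at 1%; over-quota: 2,144 kg at 22%.
Pro-rata value split: in-quota = €542,020.16 × 1,437/3,581 = €217,504.32; over-quota = €542,020.16 − €217,504.32 = €324,515.84.
In-quota duty = €217,504.32 × 1% = €2,175.04. Over-quota duty = €324,515.84 × 22% = €71,393.48.
Line duty = €2,175.04 + €71,393.48 = €73,568.52.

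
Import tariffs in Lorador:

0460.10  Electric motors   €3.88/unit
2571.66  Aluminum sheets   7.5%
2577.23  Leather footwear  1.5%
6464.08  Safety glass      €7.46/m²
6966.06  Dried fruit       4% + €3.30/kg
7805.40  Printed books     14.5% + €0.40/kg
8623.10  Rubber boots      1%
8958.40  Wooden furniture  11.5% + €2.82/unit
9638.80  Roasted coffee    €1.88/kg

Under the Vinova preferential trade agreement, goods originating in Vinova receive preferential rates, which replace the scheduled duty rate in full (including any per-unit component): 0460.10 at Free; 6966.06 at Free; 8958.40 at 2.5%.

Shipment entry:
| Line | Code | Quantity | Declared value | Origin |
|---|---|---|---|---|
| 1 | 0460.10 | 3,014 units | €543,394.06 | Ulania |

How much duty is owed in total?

Line 1 (0460.10, Ulania, 3,014 units, €543,394.06):
Base rate for 0460.10 is €3.88/unit.
0460.10 has an FTA preferential rate, but origin Ulania is not Vinova; base rate stands.
Duty = 3,014 × €3.88 = €11,694.32.

€11,694.32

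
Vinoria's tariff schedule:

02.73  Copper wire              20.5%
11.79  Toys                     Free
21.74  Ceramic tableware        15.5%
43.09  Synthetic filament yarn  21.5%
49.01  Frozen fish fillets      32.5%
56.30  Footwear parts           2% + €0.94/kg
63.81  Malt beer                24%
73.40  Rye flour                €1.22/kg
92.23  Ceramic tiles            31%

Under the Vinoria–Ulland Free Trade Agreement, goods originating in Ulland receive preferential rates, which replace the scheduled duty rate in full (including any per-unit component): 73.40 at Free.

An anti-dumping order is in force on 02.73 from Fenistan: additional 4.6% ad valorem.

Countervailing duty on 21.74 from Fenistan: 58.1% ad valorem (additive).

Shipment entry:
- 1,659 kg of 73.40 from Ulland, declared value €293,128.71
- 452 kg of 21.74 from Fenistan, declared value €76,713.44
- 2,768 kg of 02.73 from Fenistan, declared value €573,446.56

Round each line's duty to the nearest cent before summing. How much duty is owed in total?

Line 1 (73.40, Ulland, 1,659 kg, €293,128.71):
Base rate for 73.40 is €1.22/kg.
Origin Ulland qualifies under the Vinoria–Ulland agreement and 73.40 is covered: preferential rate Free applies instead.
Duty = €293,128.71 × 0% = €0.00.
Line 2 (21.74, Fenistan, 452 kg, €76,713.44):
Base rate for 21.74 is 15.5%.
Additional duty on 21.74 from Fenistan: +58.1%. Applied ad valorem rate: 15.5% + 58.1% = 73.6%.
Duty = €76,713.44 × 73.6% = €56,461.09.
Line 3 (02.73, Fenistan, 2,768 kg, €573,446.56):
Base rate for 02.73 is 20.5%.
Additional duty on 02.73 from Fenistan: +4.6%. Applied ad valorem rate: 20.5% + 4.6% = 25.1%.
Duty = €573,446.56 × 25.1% = €143,935.09.
Total = €0.00 + €56,461.09 + €143,935.09 = €200,396.18.

€200,396.18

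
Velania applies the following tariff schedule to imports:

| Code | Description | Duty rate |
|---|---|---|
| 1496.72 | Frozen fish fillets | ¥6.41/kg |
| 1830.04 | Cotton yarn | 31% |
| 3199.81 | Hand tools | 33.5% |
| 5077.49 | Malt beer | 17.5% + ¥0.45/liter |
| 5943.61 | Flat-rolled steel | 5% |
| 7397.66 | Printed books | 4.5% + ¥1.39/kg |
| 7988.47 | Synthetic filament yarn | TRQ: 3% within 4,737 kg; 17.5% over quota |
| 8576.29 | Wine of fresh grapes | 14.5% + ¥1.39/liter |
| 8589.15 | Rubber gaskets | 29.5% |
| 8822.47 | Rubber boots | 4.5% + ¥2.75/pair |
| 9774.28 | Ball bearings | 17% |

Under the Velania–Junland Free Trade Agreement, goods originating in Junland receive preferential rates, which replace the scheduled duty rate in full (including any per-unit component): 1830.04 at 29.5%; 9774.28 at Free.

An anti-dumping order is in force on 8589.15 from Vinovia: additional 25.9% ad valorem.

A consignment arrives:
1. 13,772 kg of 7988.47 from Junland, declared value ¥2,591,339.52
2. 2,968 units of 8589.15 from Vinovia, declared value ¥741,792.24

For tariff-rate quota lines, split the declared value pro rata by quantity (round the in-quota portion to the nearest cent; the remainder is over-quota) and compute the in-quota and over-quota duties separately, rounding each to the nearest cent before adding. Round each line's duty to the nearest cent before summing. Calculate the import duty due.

Line 1 (7988.47, Junland, 13,772 kg, ¥2,591,339.52):
Code 7988.47 is under a tariff-rate quota (threshold 4,737 kg). In-quota: 4,737 kg at 3%; over-quota: 9,035 kg at 17.5%.
Pro-rata value split: in-quota = ¥2,591,339.52 × 4,737/13,772 = ¥891,313.92; over-quota = ¥2,591,339.52 − ¥891,313.92 = ¥1,700,025.60.
In-quota duty = ¥891,313.92 × 3% = ¥26,739.42. Over-quota duty = ¥1,700,025.60 × 17.5% = ¥297,504.48.
Line duty = ¥26,739.42 + ¥297,504.48 = ¥324,243.90.
Line 2 (8589.15, Vinovia, 2,968 units, ¥741,792.24):
Base rate for 8589.15 is 29.5%.
Additional duty on 8589.15 from Vinovia: +25.9%. Applied ad valorem rate: 29.5% + 25.9% = 55.4%.
Duty = ¥741,792.24 × 55.4% = ¥410,952.90.
Total = ¥324,243.90 + ¥410,952.90 = ¥735,196.80.

¥735,196.80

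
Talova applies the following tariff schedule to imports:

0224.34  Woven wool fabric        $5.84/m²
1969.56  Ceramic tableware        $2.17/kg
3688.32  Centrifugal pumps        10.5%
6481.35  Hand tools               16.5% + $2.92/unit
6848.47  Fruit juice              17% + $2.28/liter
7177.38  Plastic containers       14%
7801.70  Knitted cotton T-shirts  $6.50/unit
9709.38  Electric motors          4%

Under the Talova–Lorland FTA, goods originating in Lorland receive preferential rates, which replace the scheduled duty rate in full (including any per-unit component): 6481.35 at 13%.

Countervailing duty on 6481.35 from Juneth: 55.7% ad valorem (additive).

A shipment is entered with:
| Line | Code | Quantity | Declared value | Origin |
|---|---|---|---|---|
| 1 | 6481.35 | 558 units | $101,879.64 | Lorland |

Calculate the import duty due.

$13,244.35

Line 1 (6481.35, Lorland, 558 units, $101,879.64):
Base rate for 6481.35 is 16.5% + $2.92/unit.
Origin Lorland qualifies under the Talova–Lorland agreement and 6481.35 is covered: preferential rate 13% applies instead.
The additional-duty order on 6481.35 targets Juneth, not Lorland; it does not apply.
Duty = $101,879.64 × 13% = $13,244.35.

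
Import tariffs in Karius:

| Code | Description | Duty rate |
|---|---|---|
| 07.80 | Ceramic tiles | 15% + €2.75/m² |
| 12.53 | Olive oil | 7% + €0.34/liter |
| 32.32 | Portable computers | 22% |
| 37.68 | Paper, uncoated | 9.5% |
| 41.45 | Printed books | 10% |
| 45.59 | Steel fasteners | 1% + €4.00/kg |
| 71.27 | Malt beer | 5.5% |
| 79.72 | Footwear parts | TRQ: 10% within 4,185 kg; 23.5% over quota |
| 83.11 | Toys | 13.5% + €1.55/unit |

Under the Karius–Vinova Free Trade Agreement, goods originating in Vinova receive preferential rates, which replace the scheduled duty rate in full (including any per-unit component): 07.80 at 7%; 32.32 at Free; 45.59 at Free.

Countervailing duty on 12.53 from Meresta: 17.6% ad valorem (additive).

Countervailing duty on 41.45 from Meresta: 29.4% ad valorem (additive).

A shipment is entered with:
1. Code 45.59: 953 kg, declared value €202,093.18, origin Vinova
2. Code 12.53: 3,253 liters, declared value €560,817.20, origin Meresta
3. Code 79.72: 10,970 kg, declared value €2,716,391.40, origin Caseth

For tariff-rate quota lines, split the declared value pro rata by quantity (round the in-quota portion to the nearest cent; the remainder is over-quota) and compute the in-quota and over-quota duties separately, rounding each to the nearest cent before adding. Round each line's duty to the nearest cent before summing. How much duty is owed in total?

€637,519.92

Line 1 (45.59, Vinova, 953 kg, €202,093.18):
Base rate for 45.59 is 1% + €4.00/kg.
Origin Vinova qualifies under the Karius–Vinova agreement and 45.59 is covered: preferential rate Free applies instead.
Duty = €202,093.18 × 0% = €0.00.
Line 2 (12.53, Meresta, 3,253 liters, €560,817.20):
Base rate for 12.53 is 7% + €0.34/liter.
Additional duty on 12.53 from Meresta: +17.6%. Applied ad valorem rate: 7% + 17.6% = 24.6%.
Duty = €560,817.20 × 24.6% + 3,253 × €0.34 = €139,067.05.
Line 3 (79.72, Caseth, 10,970 kg, €2,716,391.40):
Code 79.72 is under a tariff-rate quota (threshold 4,185 kg). In-quota: 4,185 kg at 10%; over-quota: 6,785 kg at 23.5%.
Pro-rata value split: in-quota = €2,716,391.40 × 4,185/10,970 = €1,036,289.70; over-quota = €2,716,391.40 − €1,036,289.70 = €1,680,101.70.
In-quota duty = €1,036,289.70 × 10% = €103,628.97. Over-quota duty = €1,680,101.70 × 23.5% = €394,823.90.
Line duty = €103,628.97 + €394,823.90 = €498,452.87.
Total = €0.00 + €139,067.05 + €498,452.87 = €637,519.92.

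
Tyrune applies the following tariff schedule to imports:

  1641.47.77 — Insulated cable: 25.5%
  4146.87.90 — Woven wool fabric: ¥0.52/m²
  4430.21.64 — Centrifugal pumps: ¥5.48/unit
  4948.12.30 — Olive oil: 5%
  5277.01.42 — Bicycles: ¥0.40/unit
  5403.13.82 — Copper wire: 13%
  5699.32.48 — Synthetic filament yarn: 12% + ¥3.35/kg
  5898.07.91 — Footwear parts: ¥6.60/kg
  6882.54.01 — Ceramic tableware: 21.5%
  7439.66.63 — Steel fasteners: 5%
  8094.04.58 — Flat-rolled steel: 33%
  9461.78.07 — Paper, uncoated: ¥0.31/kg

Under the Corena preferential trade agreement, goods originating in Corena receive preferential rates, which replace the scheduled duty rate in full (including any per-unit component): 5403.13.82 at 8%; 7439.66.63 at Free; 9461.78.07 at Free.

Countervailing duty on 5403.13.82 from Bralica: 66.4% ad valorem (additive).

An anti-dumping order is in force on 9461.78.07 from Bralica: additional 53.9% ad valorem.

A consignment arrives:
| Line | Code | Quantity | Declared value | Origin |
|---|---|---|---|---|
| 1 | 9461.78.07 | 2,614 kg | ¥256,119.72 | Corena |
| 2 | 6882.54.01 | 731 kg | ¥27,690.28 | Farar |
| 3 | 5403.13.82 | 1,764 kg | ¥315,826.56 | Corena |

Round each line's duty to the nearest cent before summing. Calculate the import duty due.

¥31,219.53

Line 1 (9461.78.07, Corena, 2,614 kg, ¥256,119.72):
Base rate for 9461.78.07 is ¥0.31/kg.
Origin Corena qualifies under the Tyrune–Corena agreement and 9461.78.07 is covered: preferential rate Free applies instead.
The additional-duty order on 9461.78.07 targets Bralica, not Corena; it does not apply.
Duty = ¥256,119.72 × 0% = ¥0.00.
Line 2 (6882.54.01, Farar, 731 kg, ¥27,690.28):
Base rate for 6882.54.01 is 21.5%.
Duty = ¥27,690.28 × 21.5% = ¥5,953.41.
Line 3 (5403.13.82, Corena, 1,764 kg, ¥315,826.56):
Base rate for 5403.13.82 is 13%.
Origin Corena qualifies under the Tyrune–Corena agreement and 5403.13.82 is covered: preferential rate 8% applies instead.
The additional-duty order on 5403.13.82 targets Bralica, not Corena; it does not apply.
Duty = ¥315,826.56 × 8% = ¥25,266.12.
Total = ¥0.00 + ¥5,953.41 + ¥25,266.12 = ¥31,219.53.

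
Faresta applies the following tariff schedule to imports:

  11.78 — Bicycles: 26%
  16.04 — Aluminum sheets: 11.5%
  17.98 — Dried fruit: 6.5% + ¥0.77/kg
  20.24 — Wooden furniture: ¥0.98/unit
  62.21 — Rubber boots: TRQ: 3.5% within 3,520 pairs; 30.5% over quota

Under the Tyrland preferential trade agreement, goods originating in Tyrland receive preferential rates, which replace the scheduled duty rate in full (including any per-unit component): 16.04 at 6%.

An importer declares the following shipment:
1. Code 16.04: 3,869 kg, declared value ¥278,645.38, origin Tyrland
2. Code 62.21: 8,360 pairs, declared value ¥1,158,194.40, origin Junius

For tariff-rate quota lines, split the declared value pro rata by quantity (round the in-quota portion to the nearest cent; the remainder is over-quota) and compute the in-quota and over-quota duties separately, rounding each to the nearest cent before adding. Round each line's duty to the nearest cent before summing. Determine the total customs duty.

Line 1 (16.04, Tyrland, 3,869 kg, ¥278,645.38):
Base rate for 16.04 is 11.5%.
Origin Tyrland qualifies under the Faresta–Tyrland agreement and 16.04 is covered: preferential rate 6% applies instead.
Duty = ¥278,645.38 × 6% = ¥16,718.72.
Line 2 (62.21, Junius, 8,360 pairs, ¥1,158,194.40):
Code 62.21 is under a tariff-rate quota (threshold 3,520 pairs). In-quota: 3,520 pairs at 3.5%; over-quota: 4,840 pairs at 30.5%.
Pro-rata value split: in-quota = ¥1,158,194.40 × 3,520/8,360 = ¥487,660.80; over-quota = ¥1,158,194.40 − ¥487,660.80 = ¥670,533.60.
In-quota duty = ¥487,660.80 × 3.5% = ¥17,068.13. Over-quota duty = ¥670,533.60 × 30.5% = ¥204,512.75.
Line duty = ¥17,068.13 + ¥204,512.75 = ¥221,580.88.
Total = ¥16,718.72 + ¥221,580.88 = ¥238,299.60.

¥238,299.60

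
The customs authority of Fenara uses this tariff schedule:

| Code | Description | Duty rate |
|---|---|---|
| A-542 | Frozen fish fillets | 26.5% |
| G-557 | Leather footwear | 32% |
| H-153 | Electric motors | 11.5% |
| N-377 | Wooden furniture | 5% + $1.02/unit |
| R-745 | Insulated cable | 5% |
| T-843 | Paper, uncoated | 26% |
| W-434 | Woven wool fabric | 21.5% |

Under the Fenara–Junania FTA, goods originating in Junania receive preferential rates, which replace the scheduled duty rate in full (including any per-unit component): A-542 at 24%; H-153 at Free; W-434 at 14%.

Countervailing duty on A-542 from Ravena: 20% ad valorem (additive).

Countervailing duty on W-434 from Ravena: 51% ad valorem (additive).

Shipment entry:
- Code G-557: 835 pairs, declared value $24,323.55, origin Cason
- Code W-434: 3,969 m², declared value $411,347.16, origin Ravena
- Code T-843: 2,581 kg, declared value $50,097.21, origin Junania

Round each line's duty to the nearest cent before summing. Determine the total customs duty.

$319,035.50

Line 1 (G-557, Cason, 835 pairs, $24,323.55):
Base rate for G-557 is 32%.
Duty = $24,323.55 × 32% = $7,783.54.
Line 2 (W-434, Ravena, 3,969 m², $411,347.16):
Base rate for W-434 is 21.5%.
W-434 has an FTA preferential rate, but origin Ravena is not Junania; base rate stands.
Additional duty on W-434 from Ravena: +51%. Applied ad valorem rate: 21.5% + 51% = 72.5%.
Duty = $411,347.16 × 72.5% = $298,226.69.
Line 3 (T-843, Junania, 2,581 kg, $50,097.21):
Base rate for T-843 is 26%.
Origin Junania is the FTA partner but T-843 is not on the preference list; base rate stands.
Duty = $50,097.21 × 26% = $13,025.27.
Total = $7,783.54 + $298,226.69 + $13,025.27 = $319,035.50.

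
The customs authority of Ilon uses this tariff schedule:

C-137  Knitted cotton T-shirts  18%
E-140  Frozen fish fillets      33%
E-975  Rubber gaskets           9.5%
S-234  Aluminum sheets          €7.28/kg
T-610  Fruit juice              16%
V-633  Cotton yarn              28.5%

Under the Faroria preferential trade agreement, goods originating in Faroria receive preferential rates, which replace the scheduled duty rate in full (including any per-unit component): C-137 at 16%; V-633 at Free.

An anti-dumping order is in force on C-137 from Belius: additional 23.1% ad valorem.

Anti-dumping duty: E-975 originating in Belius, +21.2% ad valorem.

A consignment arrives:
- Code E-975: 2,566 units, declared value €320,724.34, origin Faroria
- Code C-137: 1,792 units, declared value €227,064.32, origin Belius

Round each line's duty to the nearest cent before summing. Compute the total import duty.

Line 1 (E-975, Faroria, 2,566 units, €320,724.34):
Base rate for E-975 is 9.5%.
Origin Faroria is the FTA partner but E-975 is not on the preference list; base rate stands.
The additional-duty order on E-975 targets Belius, not Faroria; it does not apply.
Duty = €320,724.34 × 9.5% = €30,468.81.
Line 2 (C-137, Belius, 1,792 units, €227,064.32):
Base rate for C-137 is 18%.
C-137 has an FTA preferential rate, but origin Belius is not Faroria; base rate stands.
Additional duty on C-137 from Belius: +23.1%. Applied ad valorem rate: 18% + 23.1% = 41.1%.
Duty = €227,064.32 × 41.1% = €93,323.44.
Total = €30,468.81 + €93,323.44 = €123,792.25.

€123,792.25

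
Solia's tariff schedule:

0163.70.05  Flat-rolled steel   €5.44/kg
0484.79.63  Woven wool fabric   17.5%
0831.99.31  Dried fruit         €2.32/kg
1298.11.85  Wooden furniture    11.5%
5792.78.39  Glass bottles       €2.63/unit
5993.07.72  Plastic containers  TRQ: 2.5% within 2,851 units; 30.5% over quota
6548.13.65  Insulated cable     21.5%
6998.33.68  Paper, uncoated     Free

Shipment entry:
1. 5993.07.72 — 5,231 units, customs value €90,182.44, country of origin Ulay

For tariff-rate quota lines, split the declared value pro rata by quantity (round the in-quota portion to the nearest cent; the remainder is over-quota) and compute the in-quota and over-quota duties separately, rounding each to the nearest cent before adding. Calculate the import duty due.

€13,743.30

Line 1 (5993.07.72, Ulay, 5,231 units, €90,182.44):
Code 5993.07.72 is under a tariff-rate quota (threshold 2,851 units). In-quota: 2,851 units at 2.5%; over-quota: 2,380 units at 30.5%.
Pro-rata value split: in-quota = €90,182.44 × 2,851/5,231 = €49,151.24; over-quota = €90,182.44 − €49,151.24 = €41,031.20.
In-quota duty = €49,151.24 × 2.5% = €1,228.78. Over-quota duty = €41,031.20 × 30.5% = €12,514.52.
Line duty = €1,228.78 + €12,514.52 = €13,743.30.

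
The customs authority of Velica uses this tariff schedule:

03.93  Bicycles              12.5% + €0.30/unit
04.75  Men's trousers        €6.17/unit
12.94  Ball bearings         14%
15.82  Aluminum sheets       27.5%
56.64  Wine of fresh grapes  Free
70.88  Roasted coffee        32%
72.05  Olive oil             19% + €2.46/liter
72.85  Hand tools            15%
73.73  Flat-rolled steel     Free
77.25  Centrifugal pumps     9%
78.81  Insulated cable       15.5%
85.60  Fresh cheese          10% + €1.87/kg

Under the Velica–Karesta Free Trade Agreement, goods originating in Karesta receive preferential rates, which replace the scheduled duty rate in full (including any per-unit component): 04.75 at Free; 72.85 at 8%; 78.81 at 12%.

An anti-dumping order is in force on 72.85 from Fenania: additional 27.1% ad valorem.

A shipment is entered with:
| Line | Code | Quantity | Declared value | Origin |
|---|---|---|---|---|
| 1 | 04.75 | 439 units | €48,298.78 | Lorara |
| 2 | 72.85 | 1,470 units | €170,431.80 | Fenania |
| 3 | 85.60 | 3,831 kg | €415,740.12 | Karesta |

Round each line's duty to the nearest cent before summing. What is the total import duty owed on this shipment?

€123,198.40

Line 1 (04.75, Lorara, 439 units, €48,298.78):
Base rate for 04.75 is €6.17/unit.
04.75 has an FTA preferential rate, but origin Lorara is not Karesta; base rate stands.
Duty = 439 × €6.17 = €2,708.63.
Line 2 (72.85, Fenania, 1,470 units, €170,431.80):
Base rate for 72.85 is 15%.
72.85 has an FTA preferential rate, but origin Fenania is not Karesta; base rate stands.
Additional duty on 72.85 from Fenania: +27.1%. Applied ad valorem rate: 15% + 27.1% = 42.1%.
Duty = €170,431.80 × 42.1% = €71,751.79.
Line 3 (85.60, Karesta, 3,831 kg, €415,740.12):
Base rate for 85.60 is 10% + €1.87/kg.
Origin Karesta is the FTA partner but 85.60 is not on the preference list; base rate stands.
Duty = €415,740.12 × 10% + 3,831 × €1.87 = €48,737.98.
Total = €2,708.63 + €71,751.79 + €48,737.98 = €123,198.40.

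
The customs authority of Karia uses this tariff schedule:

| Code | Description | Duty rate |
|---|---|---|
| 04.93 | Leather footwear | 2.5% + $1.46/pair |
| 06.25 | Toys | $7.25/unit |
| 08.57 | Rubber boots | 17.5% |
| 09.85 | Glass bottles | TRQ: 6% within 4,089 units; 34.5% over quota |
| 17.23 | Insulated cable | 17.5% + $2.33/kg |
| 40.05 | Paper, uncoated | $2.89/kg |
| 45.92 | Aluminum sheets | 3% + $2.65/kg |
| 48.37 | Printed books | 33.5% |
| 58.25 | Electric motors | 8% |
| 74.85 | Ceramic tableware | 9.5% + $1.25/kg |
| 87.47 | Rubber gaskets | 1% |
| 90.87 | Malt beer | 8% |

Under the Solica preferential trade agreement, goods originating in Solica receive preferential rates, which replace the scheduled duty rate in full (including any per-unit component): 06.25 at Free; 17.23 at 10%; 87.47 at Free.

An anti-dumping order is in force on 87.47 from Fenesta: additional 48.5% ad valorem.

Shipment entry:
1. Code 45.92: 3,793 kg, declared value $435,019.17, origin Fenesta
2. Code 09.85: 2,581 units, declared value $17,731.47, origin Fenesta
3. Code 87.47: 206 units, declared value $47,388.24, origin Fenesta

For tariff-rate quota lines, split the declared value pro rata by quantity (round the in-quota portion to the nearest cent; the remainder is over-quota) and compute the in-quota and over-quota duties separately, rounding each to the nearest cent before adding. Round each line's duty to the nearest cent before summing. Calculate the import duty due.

$47,623.10

Line 1 (45.92, Fenesta, 3,793 kg, $435,019.17):
Base rate for 45.92 is 3% + $2.65/kg.
Duty = $435,019.17 × 3% + 3,793 × $2.65 = $23,102.03.
Line 2 (09.85, Fenesta, 2,581 units, $17,731.47):
Code 09.85 is under a tariff-rate quota (threshold 4,089 units). Quantity 2,581 units is within the quota, so the in-quota rate 6% applies to the full value.
Duty = $17,731.47 × 6% = $1,063.89.
Line 3 (87.47, Fenesta, 206 units, $47,388.24):
Base rate for 87.47 is 1%.
87.47 has an FTA preferential rate, but origin Fenesta is not Solica; base rate stands.
Additional duty on 87.47 from Fenesta: +48.5%. Applied ad valorem rate: 1% + 48.5% = 49.5%.
Duty = $47,388.24 × 49.5% = $23,457.18.
Total = $23,102.03 + $1,063.89 + $23,457.18 = $47,623.10.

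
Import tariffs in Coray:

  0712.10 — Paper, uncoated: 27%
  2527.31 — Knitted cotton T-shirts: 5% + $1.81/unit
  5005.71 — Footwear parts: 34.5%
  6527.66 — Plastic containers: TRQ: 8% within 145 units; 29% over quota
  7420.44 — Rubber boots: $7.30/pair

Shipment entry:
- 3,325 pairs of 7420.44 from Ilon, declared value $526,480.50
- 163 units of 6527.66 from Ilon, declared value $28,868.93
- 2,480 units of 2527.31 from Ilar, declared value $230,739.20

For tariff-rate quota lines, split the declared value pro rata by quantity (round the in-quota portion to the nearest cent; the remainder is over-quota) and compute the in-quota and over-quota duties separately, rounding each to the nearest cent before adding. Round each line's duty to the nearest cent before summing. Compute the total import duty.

Line 1 (7420.44, Ilon, 3,325 pairs, $526,480.50):
Base rate for 7420.44 is $7.30/pair.
Duty = 3,325 × $7.30 = $24,272.50.
Line 2 (6527.66, Ilon, 163 units, $28,868.93):
Code 6527.66 is under a tariff-rate quota (threshold 145 units). In-quota: 145 units at 8%; over-quota: 18 units at 29%.
Pro-rata value split: in-quota = $28,868.93 × 145/163 = $25,680.95; over-quota = $28,868.93 − $25,680.95 = $3,187.98.
In-quota duty = $25,680.95 × 8% = $2,054.48. Over-quota duty = $3,187.98 × 29% = $924.51.
Line duty = $2,054.48 + $924.51 = $2,978.99.
Line 3 (2527.31, Ilar, 2,480 units, $230,739.20):
Base rate for 2527.31 is 5% + $1.81/unit.
Duty = $230,739.20 × 5% + 2,480 × $1.81 = $16,025.76.
Total = $24,272.50 + $2,978.99 + $16,025.76 = $43,277.25.

$43,277.25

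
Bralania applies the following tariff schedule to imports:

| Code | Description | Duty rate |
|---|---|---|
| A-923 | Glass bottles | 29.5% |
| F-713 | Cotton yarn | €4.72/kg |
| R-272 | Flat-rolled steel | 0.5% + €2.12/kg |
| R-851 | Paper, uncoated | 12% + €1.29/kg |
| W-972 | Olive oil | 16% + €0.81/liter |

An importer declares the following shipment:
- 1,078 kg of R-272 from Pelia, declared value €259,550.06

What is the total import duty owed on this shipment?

Line 1 (R-272, Pelia, 1,078 kg, €259,550.06):
Base rate for R-272 is 0.5% + €2.12/kg.
Duty = €259,550.06 × 0.5% + 1,078 × €2.12 = €3,583.11.

€3,583.11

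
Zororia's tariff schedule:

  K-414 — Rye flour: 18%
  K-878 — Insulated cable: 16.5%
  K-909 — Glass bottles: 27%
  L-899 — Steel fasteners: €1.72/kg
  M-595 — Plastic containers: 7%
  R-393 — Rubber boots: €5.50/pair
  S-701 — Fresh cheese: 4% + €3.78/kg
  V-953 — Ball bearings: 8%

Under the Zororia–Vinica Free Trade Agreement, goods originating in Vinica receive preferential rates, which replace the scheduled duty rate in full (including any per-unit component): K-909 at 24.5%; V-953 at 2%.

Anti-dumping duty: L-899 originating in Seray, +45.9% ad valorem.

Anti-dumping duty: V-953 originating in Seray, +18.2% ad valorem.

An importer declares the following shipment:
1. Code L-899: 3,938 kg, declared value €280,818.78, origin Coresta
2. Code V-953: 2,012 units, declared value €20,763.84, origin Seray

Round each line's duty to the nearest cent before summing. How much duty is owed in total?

Line 1 (L-899, Coresta, 3,938 kg, €280,818.78):
Base rate for L-899 is €1.72/kg.
The additional-duty order on L-899 targets Seray, not Coresta; it does not apply.
Duty = 3,938 × €1.72 = €6,773.36.
Line 2 (V-953, Seray, 2,012 units, €20,763.84):
Base rate for V-953 is 8%.
V-953 has an FTA preferential rate, but origin Seray is not Vinica; base rate stands.
Additional duty on V-953 from Seray: +18.2%. Applied ad valorem rate: 8% + 18.2% = 26.2%.
Duty = €20,763.84 × 26.2% = €5,440.13.
Total = €6,773.36 + €5,440.13 = €12,213.49.

€12,213.49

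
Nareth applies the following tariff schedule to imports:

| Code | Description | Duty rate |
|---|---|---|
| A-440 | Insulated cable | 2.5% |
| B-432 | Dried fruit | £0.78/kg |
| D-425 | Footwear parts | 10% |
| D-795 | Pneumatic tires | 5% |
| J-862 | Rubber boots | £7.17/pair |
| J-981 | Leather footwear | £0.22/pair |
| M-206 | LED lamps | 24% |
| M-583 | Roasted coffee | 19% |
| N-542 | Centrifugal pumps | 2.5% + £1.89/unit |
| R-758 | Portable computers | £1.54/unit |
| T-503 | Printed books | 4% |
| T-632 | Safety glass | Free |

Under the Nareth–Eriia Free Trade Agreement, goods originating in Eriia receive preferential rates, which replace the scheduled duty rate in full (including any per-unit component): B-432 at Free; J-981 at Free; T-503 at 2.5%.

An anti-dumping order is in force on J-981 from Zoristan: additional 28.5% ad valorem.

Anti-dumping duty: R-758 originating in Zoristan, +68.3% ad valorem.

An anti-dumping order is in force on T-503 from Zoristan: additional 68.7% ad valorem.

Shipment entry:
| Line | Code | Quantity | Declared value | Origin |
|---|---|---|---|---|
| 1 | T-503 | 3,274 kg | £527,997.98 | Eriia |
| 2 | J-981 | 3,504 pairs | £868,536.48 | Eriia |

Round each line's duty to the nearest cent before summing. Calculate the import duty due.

£13,199.95

Line 1 (T-503, Eriia, 3,274 kg, £527,997.98):
Base rate for T-503 is 4%.
Origin Eriia qualifies under the Nareth–Eriia agreement and T-503 is covered: preferential rate 2.5% applies instead.
The additional-duty order on T-503 targets Zoristan, not Eriia; it does not apply.
Duty = £527,997.98 × 2.5% = £13,199.95.
Line 2 (J-981, Eriia, 3,504 pairs, £868,536.48):
Base rate for J-981 is £0.22/pair.
Origin Eriia qualifies under the Nareth–Eriia agreement and J-981 is covered: preferential rate Free applies instead.
The additional-duty order on J-981 targets Zoristan, not Eriia; it does not apply.
Duty = £868,536.48 × 0% = £0.00.
Total = £13,199.95 + £0.00 = £13,199.95.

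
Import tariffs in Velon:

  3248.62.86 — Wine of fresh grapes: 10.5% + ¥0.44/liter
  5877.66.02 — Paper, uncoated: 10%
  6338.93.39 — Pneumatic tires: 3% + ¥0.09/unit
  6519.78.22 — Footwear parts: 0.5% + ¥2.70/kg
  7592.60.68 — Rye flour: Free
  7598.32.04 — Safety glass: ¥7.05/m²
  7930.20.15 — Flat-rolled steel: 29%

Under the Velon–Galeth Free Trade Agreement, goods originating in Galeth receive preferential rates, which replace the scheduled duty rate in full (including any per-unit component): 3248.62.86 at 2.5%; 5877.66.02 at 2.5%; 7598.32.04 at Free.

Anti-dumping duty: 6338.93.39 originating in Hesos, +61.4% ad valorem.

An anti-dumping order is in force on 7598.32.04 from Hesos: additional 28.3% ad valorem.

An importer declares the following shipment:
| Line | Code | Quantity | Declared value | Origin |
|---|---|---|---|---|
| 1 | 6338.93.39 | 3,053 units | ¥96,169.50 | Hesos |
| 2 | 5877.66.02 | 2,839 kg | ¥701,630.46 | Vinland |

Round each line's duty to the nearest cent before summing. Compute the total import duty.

Line 1 (6338.93.39, Hesos, 3,053 units, ¥96,169.50):
Base rate for 6338.93.39 is 3% + ¥0.09/unit.
Additional duty on 6338.93.39 from Hesos: +61.4%. Applied ad valorem rate: 3% + 61.4% = 64.4%.
Duty = ¥96,169.50 × 64.4% + 3,053 × ¥0.09 = ¥62,207.93.
Line 2 (5877.66.02, Vinland, 2,839 kg, ¥701,630.46):
Base rate for 5877.66.02 is 10%.
5877.66.02 has an FTA preferential rate, but origin Vinland is not Galeth; base rate stands.
Duty = ¥701,630.46 × 10% = ¥70,163.05.
Total = ¥62,207.93 + ¥70,163.05 = ¥132,370.98.

¥132,370.98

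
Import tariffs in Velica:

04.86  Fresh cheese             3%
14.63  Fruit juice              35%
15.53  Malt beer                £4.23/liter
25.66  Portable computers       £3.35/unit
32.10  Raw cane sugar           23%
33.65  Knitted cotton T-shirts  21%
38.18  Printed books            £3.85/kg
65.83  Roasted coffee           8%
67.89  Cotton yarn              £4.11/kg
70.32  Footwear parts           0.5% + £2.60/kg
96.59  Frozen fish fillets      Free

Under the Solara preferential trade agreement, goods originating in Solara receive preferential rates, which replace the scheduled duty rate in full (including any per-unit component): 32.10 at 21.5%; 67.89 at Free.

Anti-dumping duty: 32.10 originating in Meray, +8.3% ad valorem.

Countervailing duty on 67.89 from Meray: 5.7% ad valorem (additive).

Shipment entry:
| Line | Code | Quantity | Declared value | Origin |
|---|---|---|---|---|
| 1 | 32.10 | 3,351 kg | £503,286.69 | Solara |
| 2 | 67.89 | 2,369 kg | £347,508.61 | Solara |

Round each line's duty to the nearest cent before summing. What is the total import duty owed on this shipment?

£108,206.64

Line 1 (32.10, Solara, 3,351 kg, £503,286.69):
Base rate for 32.10 is 23%.
Origin Solara qualifies under the Velica–Solara agreement and 32.10 is covered: preferential rate 21.5% applies instead.
The additional-duty order on 32.10 targets Meray, not Solara; it does not apply.
Duty = £503,286.69 × 21.5% = £108,206.64.
Line 2 (67.89, Solara, 2,369 kg, £347,508.61):
Base rate for 67.89 is £4.11/kg.
Origin Solara qualifies under the Velica–Solara agreement and 67.89 is covered: preferential rate Free applies instead.
The additional-duty order on 67.89 targets Meray, not Solara; it does not apply.
Duty = £347,508.61 × 0% = £0.00.
Total = £108,206.64 + £0.00 = £108,206.64.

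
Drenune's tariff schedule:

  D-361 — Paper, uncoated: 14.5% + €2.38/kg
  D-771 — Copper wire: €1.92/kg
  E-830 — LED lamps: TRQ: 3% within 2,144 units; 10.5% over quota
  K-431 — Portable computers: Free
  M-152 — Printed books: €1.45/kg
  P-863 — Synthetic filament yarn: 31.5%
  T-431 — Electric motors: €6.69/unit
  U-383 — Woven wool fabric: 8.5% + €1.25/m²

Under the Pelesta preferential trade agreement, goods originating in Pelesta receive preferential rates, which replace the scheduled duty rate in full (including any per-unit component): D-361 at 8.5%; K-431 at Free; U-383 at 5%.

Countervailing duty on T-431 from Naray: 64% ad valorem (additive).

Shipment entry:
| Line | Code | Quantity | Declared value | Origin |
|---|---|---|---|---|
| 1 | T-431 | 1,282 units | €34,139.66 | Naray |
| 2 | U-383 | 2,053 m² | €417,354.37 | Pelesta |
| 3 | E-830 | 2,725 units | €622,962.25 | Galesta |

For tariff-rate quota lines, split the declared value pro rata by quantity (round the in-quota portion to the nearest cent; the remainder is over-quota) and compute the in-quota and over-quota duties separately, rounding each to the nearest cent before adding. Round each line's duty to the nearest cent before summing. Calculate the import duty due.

€79,944.23

Line 1 (T-431, Naray, 1,282 units, €34,139.66):
Base rate for T-431 is €6.69/unit.
Additional duty on T-431 from Naray: +64% ad valorem. Applied ad valorem rate = 64%.
Duty = €34,139.66 × 64% + 1,282 × €6.69 = €30,425.96.
Line 2 (U-383, Pelesta, 2,053 m², €417,354.37):
Base rate for U-383 is 8.5% + €1.25/m².
Origin Pelesta qualifies under the Drenune–Pelesta agreement and U-383 is covered: preferential rate 5% applies instead.
Duty = €417,354.37 × 5% = €20,867.72.
Line 3 (E-830, Galesta, 2,725 units, €622,962.25):
Code E-830 is under a tariff-rate quota (threshold 2,144 units). In-quota: 2,144 units at 3%; over-quota: 581 units at 10.5%.
Pro-rata value split: in-quota = €622,962.25 × 2,144/2,725 = €490,139.84; over-quota = €622,962.25 − €490,139.84 = €132,822.41.
In-quota duty = €490,139.84 × 3% = €14,704.20. Over-quota duty = €132,822.41 × 10.5% = €13,946.35.
Line duty = €14,704.20 + €13,946.35 = €28,650.55.
Total = €30,425.96 + €20,867.72 + €28,650.55 = €79,944.23.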